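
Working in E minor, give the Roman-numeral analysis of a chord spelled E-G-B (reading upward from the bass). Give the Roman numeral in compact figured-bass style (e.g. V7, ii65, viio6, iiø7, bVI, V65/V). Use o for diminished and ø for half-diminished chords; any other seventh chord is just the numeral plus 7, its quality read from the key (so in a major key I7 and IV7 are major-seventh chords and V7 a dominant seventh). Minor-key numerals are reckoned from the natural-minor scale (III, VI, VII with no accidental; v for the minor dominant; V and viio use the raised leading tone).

The pitches E-G-B form a minor triad rooted on E.
In E minor, E is the tonic; the diatonic minor triad there is i.

i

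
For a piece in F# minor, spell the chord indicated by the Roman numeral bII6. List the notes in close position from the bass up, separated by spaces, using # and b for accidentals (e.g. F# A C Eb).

B D G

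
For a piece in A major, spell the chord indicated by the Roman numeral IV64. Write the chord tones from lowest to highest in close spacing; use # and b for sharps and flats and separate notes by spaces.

A D F#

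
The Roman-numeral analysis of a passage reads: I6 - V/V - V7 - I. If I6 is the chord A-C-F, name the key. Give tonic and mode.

I6 is given as A-C-F — a major triad with root F.
If F is scale degree 1 and the mode makes that degree carry a major triad, the tonic is F and the mode is major.

F major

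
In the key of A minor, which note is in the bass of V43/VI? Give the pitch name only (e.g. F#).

G

The applied chord V43/VI is rooted on C: C-E-G-Bb.
The figure 43 means second inversion — the fifth is in the bass.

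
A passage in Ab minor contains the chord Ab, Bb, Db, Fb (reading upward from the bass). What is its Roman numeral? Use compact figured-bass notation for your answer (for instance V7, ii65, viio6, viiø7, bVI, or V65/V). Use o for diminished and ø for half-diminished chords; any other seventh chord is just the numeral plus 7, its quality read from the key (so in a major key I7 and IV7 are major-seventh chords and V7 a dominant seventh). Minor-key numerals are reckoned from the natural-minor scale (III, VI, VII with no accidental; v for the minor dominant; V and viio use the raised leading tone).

iiø42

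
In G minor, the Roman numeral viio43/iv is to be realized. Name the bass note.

The applied chord viio43/iv is rooted on B: B-D-F-Ab.
The figure 43 means second inversion — the fifth is in the bass.

F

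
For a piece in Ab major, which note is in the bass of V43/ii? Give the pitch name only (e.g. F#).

C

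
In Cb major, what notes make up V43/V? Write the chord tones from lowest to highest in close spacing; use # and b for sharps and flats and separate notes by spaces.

Ab Cb Db F

The slash means an applied dominant: we want the dominant of V. In Cb major, V is Gb major, and its dominant is built on Db.
Building a dominant seventh chord on Db gives Db-F-Ab-Cb.
With the 43 figure the chord is in second inversion; from the bass Ab upward in close position it reads Ab-Cb-Db-F.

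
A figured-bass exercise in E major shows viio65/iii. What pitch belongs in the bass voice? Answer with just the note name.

A#

The applied chord viio65/iii is rooted on F##: F##-A#-C#-E.
The figure 65 means first inversion — the third is in the bass.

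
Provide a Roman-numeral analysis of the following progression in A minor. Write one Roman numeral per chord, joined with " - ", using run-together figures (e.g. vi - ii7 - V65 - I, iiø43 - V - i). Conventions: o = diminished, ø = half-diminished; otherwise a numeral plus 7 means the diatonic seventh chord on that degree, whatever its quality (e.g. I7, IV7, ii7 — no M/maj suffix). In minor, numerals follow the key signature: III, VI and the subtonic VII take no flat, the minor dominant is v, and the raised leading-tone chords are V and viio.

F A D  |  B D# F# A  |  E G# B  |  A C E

iv6 - V7/V - V - i

F-A-D has root D, degree 4 in A minor, so iv6.
B-D#-F#-A: chromatic; B is V of V, so V7/V.
E-G#-B: root E is the dominant; major triad there is V.
A-C-E has root A, degree 1 in A minor, so i.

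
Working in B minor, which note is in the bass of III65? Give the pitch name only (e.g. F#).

III in B minor has root D; the chord is D-F#-A-C#.
The figure 65 means first inversion — the third is in the bass.

F#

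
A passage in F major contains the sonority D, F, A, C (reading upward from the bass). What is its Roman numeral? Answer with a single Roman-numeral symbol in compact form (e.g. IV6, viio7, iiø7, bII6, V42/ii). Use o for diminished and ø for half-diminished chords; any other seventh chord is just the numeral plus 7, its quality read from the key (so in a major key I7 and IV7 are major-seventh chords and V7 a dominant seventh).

Stacked in thirds the chord is D-F-A-C: a minor seventh chord on D.
In F major, D is the submediant; the diatonic minor seventh chord there is vi7.

vi7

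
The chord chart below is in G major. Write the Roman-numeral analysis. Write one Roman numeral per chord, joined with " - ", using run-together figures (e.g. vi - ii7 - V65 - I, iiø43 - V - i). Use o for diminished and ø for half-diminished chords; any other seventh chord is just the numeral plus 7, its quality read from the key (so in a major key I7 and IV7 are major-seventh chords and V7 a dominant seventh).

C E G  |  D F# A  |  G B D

C-E-G: major triad on C = scale degree 4 → IV.
D-F#-A: major triad on D = scale degree 5 → V.
G-B-D has root G, degree 1 in G major, so I.

IV - V - I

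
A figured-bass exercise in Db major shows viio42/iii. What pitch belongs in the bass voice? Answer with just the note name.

Db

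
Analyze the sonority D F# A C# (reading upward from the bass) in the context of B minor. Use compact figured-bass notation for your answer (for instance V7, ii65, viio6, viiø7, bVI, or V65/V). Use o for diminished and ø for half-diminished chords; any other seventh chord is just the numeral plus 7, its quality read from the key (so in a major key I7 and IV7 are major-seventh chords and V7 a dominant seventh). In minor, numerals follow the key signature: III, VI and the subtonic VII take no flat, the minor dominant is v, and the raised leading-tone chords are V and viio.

Stacked in thirds the chord is D-F#-A-C#: a major seventh chord on D.
D is scale degree 3 in B minor, and a major seventh chord on that degree is written III7.

III7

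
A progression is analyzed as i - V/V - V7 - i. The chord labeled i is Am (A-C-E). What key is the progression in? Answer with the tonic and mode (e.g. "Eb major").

A minor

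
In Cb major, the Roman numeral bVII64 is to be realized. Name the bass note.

bVII in Cb major has root Bbb; the chord is Bbb-Db-Fb.
The figure 64 means second inversion — the fifth is in the bass.

Fb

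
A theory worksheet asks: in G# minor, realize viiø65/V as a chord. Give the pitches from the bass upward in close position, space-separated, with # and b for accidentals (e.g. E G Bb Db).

E# G# B# C##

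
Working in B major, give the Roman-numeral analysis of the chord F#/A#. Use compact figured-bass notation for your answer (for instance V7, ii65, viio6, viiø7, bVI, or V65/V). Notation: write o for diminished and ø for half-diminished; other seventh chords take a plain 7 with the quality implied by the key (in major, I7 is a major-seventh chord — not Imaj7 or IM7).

V6

The pitches F#-A#-C# form a major triad rooted on F#.
F# is scale degree 5 in B major, and a major triad on that degree is written V.
With A# in the bass the chord is in first inversion, so the figured bass is 6.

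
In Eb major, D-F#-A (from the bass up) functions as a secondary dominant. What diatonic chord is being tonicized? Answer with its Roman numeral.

iii

The chord is a major triad on D.
A dominant resolves down a perfect fifth: D → G. In Eb major, G is scale degree 3, i.e. iii.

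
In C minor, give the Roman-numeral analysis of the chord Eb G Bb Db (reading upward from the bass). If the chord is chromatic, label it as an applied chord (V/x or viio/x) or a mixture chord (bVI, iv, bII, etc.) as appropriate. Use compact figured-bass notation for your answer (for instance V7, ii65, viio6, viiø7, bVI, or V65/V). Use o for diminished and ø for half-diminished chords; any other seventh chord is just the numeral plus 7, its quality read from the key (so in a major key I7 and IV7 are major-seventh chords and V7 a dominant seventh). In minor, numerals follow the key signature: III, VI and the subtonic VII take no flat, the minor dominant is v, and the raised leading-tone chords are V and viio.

V7/VI

The pitches Eb-G-Bb-Db form a dominant seventh chord rooted on Eb.
Eb is not a diatonic chord root with this quality in C minor, but it lies a perfect fifth above Ab (VI), so the chord functions as an applied dominant of VI.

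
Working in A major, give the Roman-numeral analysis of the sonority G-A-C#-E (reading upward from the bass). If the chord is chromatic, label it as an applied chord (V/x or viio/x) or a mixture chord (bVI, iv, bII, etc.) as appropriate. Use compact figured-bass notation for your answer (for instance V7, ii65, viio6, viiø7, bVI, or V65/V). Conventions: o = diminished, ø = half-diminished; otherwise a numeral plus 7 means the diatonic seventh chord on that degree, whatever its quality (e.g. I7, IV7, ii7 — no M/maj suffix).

V42/IV

Stacked in thirds the chord is A-C#-E-G: a dominant seventh chord on A.
A is not a diatonic chord root with this quality in A major, but it lies a perfect fifth above D (IV), so the chord functions as an applied dominant of IV.
With G in the bass the chord is in third inversion, so the figured bass is 42.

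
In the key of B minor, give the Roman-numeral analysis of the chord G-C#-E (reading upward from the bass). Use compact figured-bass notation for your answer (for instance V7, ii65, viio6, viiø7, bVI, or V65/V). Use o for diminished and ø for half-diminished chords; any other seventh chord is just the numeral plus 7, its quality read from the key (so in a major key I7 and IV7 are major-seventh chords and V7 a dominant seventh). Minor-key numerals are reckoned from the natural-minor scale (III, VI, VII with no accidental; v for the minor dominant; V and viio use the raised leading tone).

iio64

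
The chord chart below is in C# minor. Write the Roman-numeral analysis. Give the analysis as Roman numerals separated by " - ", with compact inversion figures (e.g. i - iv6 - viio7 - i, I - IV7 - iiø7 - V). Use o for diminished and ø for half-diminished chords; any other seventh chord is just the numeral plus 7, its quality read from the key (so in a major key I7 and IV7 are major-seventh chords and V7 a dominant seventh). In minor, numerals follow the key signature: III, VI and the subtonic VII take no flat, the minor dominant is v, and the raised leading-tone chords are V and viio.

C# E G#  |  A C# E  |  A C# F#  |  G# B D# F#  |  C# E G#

C#-E-G# has root C#, degree 1 in C# minor, so i.
A-C#-E: major triad on A = scale degree 6 → VI.
A-C#-F# has root F#, degree 4 in C# minor, so iv6.
G#-B-D#-F#: minor seventh chord on G# = scale degree 5 → v7.
C#-E-G#: minor triad on C# = scale degree 1 → i.

i - VI - iv6 - v7 - i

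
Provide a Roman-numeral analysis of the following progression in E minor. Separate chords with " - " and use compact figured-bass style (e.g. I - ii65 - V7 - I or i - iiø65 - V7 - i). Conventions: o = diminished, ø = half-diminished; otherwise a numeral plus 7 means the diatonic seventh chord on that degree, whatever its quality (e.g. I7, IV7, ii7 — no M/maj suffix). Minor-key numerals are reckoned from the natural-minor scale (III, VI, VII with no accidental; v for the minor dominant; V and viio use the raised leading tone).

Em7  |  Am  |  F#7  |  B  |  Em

i7 - iv - V7/V - V - i

Em7 has root E, degree 1 in E minor, so i7.
Am has root A, degree 4 in E minor, so iv.
F#7: a dominant seventh chord on F#, the applied dominant of V → V7/V.
B has root B, degree 5 in E minor, so V.
Em: root E is the tonic; minor triad there is i.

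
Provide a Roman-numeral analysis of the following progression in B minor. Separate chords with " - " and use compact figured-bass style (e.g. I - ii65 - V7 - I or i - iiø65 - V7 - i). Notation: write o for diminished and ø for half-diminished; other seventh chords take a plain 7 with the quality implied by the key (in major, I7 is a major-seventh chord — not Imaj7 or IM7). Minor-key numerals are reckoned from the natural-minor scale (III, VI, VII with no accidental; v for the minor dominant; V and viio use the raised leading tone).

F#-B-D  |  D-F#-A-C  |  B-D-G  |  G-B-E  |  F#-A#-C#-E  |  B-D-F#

i64 - V7/VI - VI6 - iv6 - V7 - i

F#-B-D: root B is the tonic; minor triad there is i64.
D-F#-A-C: a dominant seventh chord on D, the applied dominant of VI → V7/VI.
B-D-G: root G is the submediant; major triad there is VI6.
G-B-E has root E, degree 4 in B minor, so iv6.
F#-A#-C#-E: dominant seventh chord on F# = scale degree 5 → V7.
B-D-F# has root B, degree 1 in B minor, so i.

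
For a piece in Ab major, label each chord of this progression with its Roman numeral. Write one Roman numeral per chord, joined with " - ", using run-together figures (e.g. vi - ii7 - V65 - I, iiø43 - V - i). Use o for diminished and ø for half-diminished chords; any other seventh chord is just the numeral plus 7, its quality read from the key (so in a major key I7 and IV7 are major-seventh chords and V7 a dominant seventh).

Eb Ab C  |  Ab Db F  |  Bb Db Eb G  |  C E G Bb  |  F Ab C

I64 - IV64 - V43 - V7/vi - vi

Eb-Ab-C: root Ab is the tonic; major triad there is I64.
Ab-Db-F has root Db, degree 4 in Ab major, so IV64.
Bb-Db-Eb-G: dominant seventh chord on Eb = scale degree 5 → V43.
C-E-G-Bb: chromatic; C is V of vi, so V7/vi.
F-Ab-C has root F, degree 6 in Ab major, so vi.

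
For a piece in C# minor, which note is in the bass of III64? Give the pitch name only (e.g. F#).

III in C# minor has root E; the chord is E-G#-B.
The figure 64 means second inversion — the fifth is in the bass.

B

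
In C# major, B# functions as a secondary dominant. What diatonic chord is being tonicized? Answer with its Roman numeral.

The chord is a major triad on B#.
A dominant resolves down a perfect fifth: B# → E#. In C# major, E# is scale degree 3, i.e. iii.

iii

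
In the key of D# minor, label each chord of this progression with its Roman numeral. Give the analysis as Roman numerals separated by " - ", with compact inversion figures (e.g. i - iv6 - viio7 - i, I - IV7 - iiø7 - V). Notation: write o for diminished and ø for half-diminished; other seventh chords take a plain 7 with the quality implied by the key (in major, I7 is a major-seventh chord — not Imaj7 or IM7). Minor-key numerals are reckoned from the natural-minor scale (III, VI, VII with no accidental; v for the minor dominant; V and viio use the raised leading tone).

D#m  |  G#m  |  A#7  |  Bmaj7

D#m: root D# is the tonic; minor triad there is i.
G#m: root G# is the subdominant; minor triad there is iv.
A#7: dominant seventh chord on A# = scale degree 5 → V7.
Bmaj7 has root B, degree 6 in D# minor, so VI7.

i - iv - V7 - VI7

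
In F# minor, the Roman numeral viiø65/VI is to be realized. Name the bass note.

E

The applied chord viiø65/VI is rooted on C#: C#-E-G-B.
The figure 65 means first inversion — the third is in the bass.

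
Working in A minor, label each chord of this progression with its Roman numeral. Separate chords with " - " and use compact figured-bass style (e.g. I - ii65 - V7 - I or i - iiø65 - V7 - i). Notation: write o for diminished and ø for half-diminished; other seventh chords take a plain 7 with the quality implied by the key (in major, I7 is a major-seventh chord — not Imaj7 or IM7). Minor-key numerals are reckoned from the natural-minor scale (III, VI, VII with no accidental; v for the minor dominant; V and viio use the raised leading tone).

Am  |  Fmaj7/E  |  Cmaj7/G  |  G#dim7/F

i - VI42 - III43 - viio42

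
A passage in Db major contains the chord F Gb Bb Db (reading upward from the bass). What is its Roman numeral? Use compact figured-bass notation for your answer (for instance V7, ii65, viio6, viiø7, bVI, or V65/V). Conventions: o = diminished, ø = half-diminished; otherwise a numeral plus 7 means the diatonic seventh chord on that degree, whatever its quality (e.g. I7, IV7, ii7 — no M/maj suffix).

IV42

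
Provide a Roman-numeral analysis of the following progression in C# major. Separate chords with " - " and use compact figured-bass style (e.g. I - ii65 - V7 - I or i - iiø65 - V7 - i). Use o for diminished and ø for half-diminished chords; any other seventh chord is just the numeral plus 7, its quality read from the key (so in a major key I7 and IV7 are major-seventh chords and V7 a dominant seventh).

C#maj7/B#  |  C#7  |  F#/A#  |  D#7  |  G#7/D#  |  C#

C#maj7/B# has root C#, degree 1 in C# major, so I42.
C#7 is the secondary dominant of IV (dominant seventh chord on C#): V7/IV.
F#/A# has root F#, degree 4 in C# major, so IV6.
D#7: a dominant seventh chord on D#, the applied dominant of V → V7/V.
G#7/D# has root G#, degree 5 in C# major, so V43.
C# has root C#, degree 1 in C# major, so I.

I42 - V7/IV - IV6 - V7/V - V43 - I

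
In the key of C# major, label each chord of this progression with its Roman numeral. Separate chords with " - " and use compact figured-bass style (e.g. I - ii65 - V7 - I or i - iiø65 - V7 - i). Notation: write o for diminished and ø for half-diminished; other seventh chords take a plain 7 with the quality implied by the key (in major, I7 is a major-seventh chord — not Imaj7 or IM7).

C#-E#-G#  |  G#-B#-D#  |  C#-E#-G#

I - V - I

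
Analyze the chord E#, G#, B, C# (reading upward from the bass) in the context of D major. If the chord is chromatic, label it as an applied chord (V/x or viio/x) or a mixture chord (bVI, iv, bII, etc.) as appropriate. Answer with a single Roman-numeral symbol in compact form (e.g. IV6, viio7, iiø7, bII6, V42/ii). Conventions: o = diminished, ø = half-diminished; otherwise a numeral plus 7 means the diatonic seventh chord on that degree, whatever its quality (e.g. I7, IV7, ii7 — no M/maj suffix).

V65/iii

Stacked in thirds the chord is C#-E#-G#-B: a dominant seventh chord on C#.
C# is not a diatonic chord root with this quality in D major, but it lies a perfect fifth above F# (iii), so the chord functions as an applied dominant of iii.
With E# in the bass the chord is in first inversion, so the figured bass is 65.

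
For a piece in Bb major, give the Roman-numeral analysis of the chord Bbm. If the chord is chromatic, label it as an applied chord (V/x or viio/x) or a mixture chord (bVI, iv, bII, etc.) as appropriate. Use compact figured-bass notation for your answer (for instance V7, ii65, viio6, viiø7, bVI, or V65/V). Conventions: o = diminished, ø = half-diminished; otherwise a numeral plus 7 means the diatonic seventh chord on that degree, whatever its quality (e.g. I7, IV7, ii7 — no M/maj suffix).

i

The pitches Bb-Db-F form a minor triad rooted on Bb.
Bb is the first degree of Bb major. This is the minor tonic, borrowed from the parallel minor.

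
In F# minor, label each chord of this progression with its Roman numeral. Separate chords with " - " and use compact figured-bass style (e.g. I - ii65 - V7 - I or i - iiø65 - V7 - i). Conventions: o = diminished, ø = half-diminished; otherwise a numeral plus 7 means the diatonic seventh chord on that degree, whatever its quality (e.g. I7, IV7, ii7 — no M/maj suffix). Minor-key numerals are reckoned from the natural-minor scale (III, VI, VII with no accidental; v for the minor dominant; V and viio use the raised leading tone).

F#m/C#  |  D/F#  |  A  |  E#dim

i64 - VI6 - III - viio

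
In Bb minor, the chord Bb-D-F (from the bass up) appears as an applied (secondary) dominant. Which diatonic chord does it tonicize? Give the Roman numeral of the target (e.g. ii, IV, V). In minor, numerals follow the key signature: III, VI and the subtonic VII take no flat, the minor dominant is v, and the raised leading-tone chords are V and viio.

The chord is a major triad on Bb.
A dominant resolves down a perfect fifth: Bb → Eb. In Bb minor, Eb is scale degree 4, i.e. iv.

iv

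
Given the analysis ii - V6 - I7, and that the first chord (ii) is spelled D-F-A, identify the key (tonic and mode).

C major

The chord Dm is a minor triad rooted on D; its label is ii.
If D is scale degree 2 and the mode makes that degree carry a minor triad, the tonic is C and the mode is major.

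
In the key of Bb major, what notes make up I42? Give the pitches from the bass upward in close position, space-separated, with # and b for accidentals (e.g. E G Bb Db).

A Bb D F

The numeral's case and figure indicate a major seventh chord. In Bb major its root, scale degree 1, is Bb.
Stacking thirds from Bb gives Bb-D-F-A.
With the 42 figure the chord is in third inversion; from the bass A upward in close position it reads A-Bb-D-F.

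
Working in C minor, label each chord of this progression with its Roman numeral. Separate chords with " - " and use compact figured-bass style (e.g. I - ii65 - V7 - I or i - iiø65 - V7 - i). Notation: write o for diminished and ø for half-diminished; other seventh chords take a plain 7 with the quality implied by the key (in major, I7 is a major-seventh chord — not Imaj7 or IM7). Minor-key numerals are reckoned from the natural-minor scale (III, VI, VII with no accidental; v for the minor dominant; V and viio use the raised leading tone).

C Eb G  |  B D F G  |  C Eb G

C-Eb-G has root C, degree 1 in C minor, so i.
B-D-F-G has root G, degree 5 in C minor, so V65.
C-Eb-G has root C, degree 1 in C minor, so i.

i - V65 - i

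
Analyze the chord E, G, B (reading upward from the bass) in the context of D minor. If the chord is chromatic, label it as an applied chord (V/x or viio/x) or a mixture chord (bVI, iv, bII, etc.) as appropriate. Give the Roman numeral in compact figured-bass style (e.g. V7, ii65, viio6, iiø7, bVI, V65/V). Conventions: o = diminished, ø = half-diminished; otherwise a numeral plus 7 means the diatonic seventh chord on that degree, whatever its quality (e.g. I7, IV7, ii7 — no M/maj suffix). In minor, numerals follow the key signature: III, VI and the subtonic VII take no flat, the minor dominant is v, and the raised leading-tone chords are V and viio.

The pitches E-G-B form a minor triad rooted on E.
E is the second degree of D minor. This is the minor supertonic, borrowed from the parallel major (the Dorian ii).

ii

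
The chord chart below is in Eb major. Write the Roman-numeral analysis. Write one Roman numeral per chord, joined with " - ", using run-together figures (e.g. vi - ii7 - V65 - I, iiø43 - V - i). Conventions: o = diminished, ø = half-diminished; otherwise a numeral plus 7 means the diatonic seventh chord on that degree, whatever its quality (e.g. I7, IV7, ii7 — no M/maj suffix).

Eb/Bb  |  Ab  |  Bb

I64 - IV - V

Eb/Bb: root Eb is the tonic; major triad there is I64.
Ab: major triad on Ab = scale degree 4 → IV.
Bb: major triad on Bb = scale degree 5 → V.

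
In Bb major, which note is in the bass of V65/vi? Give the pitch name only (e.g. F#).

The applied chord V65/vi is rooted on D: D-F#-A-C.
The figure 65 means first inversion — the third is in the bass.

F#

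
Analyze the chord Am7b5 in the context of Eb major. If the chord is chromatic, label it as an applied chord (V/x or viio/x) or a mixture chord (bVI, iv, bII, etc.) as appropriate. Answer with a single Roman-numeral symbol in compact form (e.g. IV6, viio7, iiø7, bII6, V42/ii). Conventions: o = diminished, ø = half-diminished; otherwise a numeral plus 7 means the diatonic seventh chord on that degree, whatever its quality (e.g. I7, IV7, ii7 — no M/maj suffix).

Stacked in thirds the chord is A-C-Eb-G: a half-diminished seventh chord on A.
A sits a half step below Bb (V in Eb major); a diminished chord there is the applied leading-tone chord of V.

viiø7/V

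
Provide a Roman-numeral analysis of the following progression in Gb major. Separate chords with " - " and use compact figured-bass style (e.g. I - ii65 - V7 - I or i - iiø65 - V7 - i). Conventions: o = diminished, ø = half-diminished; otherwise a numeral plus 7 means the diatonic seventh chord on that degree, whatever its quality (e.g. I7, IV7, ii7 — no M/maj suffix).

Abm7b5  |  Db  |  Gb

iiø7 - V - I

Abm7b5 is non-diatonic — iiø7, a mixture chord from Gb minor.
Db: root Db is the dominant; major triad there is V.
Gb has root Gb, degree 1 in Gb major, so I.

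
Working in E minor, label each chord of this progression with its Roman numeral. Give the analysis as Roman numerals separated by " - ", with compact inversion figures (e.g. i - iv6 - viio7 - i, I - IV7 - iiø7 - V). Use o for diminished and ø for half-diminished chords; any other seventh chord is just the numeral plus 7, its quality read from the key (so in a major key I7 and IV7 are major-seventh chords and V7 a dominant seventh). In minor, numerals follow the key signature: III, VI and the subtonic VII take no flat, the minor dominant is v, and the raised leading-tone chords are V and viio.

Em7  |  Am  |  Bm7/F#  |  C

Em7: root E is the tonic; minor seventh chord there is i7.
Am has root A, degree 4 in E minor, so iv.
Bm7/F#: minor seventh chord on B = scale degree 5 → v43.
C: root C is the submediant; major triad there is VI.

i7 - iv - v43 - VI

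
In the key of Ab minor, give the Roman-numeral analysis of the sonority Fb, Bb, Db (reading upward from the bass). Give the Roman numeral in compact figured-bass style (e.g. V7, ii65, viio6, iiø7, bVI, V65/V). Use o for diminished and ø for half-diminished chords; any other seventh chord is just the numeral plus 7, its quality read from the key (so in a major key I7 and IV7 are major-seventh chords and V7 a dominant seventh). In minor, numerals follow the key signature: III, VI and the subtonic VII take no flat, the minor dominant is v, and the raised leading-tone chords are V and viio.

The pitches Bb-Db-Fb form a diminished triad rooted on Bb.
In Ab minor, Bb is the supertonic; the diatonic diminished triad there is iio.
With Fb in the bass the chord is in second inversion, so the figured bass is 64.

iio64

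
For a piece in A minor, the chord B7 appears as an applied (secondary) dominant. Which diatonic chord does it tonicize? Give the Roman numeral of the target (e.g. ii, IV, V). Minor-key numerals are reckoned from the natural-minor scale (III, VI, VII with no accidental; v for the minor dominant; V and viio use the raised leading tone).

The chord is a dominant seventh chord on B.
A dominant resolves down a perfect fifth: B → E. In A minor, E is scale degree 5, i.e. V.

V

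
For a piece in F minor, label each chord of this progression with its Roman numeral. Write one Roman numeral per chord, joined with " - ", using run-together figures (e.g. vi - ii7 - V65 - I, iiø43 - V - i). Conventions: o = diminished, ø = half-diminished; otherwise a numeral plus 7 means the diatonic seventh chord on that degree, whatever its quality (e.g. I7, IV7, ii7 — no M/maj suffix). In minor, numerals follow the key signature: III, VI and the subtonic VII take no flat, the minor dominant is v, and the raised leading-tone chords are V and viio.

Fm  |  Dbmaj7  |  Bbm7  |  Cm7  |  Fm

Fm: minor triad on F = scale degree 1 → i.
Dbmaj7 has root Db, degree 6 in F minor, so VI7.
Bbm7 has root Bb, degree 4 in F minor, so iv7.
Cm7: root C is the dominant; minor seventh chord there is v7.
Fm has root F, degree 1 in F minor, so i.

i - VI7 - iv7 - v7 - i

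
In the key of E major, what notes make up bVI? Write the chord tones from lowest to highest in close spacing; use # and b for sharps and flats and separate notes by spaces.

C E G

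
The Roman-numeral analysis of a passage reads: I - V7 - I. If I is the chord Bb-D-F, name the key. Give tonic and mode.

Bb major

The anchor chord is a major triad on Bb, labeled I.
If Bb is scale degree 1 and the mode makes that degree carry a major triad, the tonic is Bb and the mode is major.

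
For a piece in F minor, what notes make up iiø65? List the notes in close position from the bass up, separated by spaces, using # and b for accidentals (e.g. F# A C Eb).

The numeral's case and figure indicate a half-diminished seventh chord. In F minor its root, the supertonic, is G.
That chord is spelled G-Bb-Db-F.
The figured bass 65 indicates first inversion, placing the third (Bb) in the bass: Bb-Db-F-G.

Bb Db F G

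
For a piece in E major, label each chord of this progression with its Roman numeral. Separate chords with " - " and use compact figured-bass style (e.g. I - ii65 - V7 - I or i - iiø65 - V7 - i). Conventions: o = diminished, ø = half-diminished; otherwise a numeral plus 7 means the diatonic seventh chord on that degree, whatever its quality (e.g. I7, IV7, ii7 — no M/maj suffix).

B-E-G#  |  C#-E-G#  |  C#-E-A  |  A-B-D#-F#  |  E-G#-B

I64 - vi - IV6 - V42 - I

B-E-G#: major triad on E = scale degree 1 → I64.
C#-E-G# has root C#, degree 6 in E major, so vi.
C#-E-A: root A is the subdominant; major triad there is IV6.
A-B-D#-F#: dominant seventh chord on B = scale degree 5 → V42.
E-G#-B has root E, degree 1 in E major, so I.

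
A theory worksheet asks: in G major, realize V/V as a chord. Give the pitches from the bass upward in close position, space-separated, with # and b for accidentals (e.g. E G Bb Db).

The slash means an applied dominant: we want the dominant of V. In G major, V is D major, and its dominant is built on A.
Building a major triad on A gives A-C#-E.

A C# E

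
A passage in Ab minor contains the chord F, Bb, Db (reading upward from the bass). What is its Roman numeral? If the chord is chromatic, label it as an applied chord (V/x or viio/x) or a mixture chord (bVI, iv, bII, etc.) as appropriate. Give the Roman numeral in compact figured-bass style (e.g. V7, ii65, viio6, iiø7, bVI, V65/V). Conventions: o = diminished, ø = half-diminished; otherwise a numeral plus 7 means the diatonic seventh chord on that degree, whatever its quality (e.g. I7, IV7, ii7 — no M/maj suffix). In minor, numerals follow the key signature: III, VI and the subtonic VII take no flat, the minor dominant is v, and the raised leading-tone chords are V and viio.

The pitches Bb-Db-F form a minor triad rooted on Bb.
Bb is the second degree of Ab minor. This is the minor supertonic, borrowed from the parallel major (the Dorian ii).
With F in the bass the chord is in second inversion, so the figured bass is 64.

ii64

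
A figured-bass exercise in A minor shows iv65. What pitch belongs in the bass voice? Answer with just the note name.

F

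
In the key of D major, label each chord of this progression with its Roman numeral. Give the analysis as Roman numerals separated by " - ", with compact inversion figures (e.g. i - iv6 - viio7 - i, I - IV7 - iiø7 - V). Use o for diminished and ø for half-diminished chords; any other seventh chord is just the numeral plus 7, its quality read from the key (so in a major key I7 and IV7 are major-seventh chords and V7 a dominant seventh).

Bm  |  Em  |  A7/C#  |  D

vi - ii - V65 - I

Bm has root B, degree 6 in D major, so vi.
Em has root E, degree 2 in D major, so ii.
A7/C#: dominant seventh chord on A = scale degree 5 → V65.
D has root D, degree 1 in D major, so I.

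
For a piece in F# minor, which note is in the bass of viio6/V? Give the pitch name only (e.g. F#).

D#

The applied chord viio6/V is rooted on B#: B#-D#-F#.
The figure 6 means first inversion — the third is in the bass.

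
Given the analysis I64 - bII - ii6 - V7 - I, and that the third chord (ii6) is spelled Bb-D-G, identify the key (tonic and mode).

ii6 is given as Bb-D-G — a minor triad with root G.
If G is scale degree 2 and the mode makes that degree carry a minor triad, the tonic is F and the mode is major.

F major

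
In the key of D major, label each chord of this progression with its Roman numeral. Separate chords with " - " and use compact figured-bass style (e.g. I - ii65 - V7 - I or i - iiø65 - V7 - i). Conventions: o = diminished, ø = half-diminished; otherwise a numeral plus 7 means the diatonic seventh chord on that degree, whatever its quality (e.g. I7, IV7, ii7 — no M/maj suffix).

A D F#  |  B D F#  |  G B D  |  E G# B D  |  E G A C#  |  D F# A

I64 - vi - IV - V7/V - V43 - I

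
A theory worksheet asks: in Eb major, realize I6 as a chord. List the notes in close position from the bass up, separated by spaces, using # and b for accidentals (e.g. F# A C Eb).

In Eb major, the first degree is Eb, and the diatonic chord built there is a major triad.
Stacking thirds from Eb gives Eb-G-Bb.
With the 6 figure the chord is in first inversion; from the bass G upward in close position it reads G-Bb-Eb.

G Bb Eb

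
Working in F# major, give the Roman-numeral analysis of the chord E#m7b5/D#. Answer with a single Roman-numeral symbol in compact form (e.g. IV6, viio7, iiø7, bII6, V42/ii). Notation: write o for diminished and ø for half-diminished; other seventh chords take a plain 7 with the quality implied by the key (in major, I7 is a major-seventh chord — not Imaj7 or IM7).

viiø42

Stacked in thirds the chord is E#-G#-B-D#: a half-diminished seventh chord on E#.
E# is scale degree 7 in F# major, and a half-diminished seventh chord on that degree is written viiø7.
With D# in the bass the chord is in third inversion, so the figured bass is 42.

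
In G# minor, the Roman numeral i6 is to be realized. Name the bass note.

i in G# minor has root G#; the chord is G#-B-D#.
The figure 6 means first inversion — the third is in the bass.

B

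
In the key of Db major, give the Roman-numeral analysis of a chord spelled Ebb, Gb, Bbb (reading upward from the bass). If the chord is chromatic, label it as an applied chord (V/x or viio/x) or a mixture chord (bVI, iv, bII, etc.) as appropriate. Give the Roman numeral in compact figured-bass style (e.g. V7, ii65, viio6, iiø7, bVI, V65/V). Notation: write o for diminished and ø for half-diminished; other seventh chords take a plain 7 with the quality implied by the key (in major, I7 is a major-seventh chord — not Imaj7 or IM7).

bII

Stacked in thirds the chord is Ebb-Gb-Bbb: a major triad on Ebb.
Ebb is the lowered second degree of Db major (diatonic 2 would be Eb). This is the Neapolitan chord — a major triad on the lowered second degree.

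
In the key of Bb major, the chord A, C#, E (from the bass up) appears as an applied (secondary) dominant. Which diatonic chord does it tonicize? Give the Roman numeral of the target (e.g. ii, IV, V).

iii

The chord is a major triad on A.
A dominant resolves down a perfect fifth: A → D. In Bb major, D is scale degree 3, i.e. iii.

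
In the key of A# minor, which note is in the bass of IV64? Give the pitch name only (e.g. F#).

A#

IV in A# minor has root D#; the chord is D#-F##-A#.
The figure 64 means second inversion — the fifth is in the bass.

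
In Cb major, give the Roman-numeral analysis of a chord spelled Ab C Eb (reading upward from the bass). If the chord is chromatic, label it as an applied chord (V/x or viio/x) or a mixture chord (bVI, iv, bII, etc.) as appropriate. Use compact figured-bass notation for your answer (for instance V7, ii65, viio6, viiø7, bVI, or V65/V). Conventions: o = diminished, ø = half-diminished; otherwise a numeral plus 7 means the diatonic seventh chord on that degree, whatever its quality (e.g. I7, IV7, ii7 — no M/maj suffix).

The pitches Ab-C-Eb form a major triad rooted on Ab.
Ab is not a diatonic chord root with this quality in Cb major, but it lies a perfect fifth above Db (ii), so the chord functions as an applied dominant of ii.

V/ii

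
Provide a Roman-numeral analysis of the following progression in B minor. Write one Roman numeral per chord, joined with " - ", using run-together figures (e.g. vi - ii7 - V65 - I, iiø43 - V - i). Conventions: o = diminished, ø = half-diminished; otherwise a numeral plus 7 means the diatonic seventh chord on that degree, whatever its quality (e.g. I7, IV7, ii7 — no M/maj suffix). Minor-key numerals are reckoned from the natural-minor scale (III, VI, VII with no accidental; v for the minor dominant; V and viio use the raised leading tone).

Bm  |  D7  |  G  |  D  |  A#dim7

i - V7/VI - VI - III - viio7

Bm: root B is the tonic; minor triad there is i.
D7: a dominant seventh chord on D, the applied dominant of VI → V7/VI.
G: major triad on G = scale degree 6 → VI.
D: major triad on D = scale degree 3 → III.
A#dim7 has root A#, degree 7 in B minor, so viio7.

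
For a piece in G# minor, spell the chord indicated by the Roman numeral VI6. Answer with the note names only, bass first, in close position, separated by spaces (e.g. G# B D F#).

The numeral's case and figure indicate a major triad. In G# minor its root, the sixth degree, is E.
Stacking thirds from E gives E-G#-B.
With the 6 figure the chord is in first inversion; from the bass G# upward in close position it reads G#-B-E.

G# B E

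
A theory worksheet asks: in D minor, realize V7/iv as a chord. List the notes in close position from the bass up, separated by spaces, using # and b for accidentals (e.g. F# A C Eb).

The slash means an applied dominant: we want the dominant of iv. In D minor, iv is G minor, and its dominant is built on D.
Building a dominant seventh chord on D gives D-F#-A-C.

D F# A C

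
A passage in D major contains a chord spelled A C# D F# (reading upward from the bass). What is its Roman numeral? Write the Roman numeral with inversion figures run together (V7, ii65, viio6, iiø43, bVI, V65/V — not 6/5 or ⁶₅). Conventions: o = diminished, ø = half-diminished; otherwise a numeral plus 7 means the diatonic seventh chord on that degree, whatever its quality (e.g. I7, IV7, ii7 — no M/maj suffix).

The pitches D-F#-A-C# form a major seventh chord rooted on D.
D is scale degree 1 in D major, and a major seventh chord on that degree is written I7.
With A in the bass the chord is in second inversion, so the figured bass is 43.

I43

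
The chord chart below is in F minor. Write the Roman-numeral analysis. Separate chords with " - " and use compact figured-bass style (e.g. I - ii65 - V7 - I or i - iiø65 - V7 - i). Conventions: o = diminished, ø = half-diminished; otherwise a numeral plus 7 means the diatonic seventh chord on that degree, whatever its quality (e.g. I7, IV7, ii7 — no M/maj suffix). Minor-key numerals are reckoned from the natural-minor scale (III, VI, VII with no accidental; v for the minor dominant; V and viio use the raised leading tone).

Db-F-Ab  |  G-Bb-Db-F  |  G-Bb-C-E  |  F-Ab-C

Db-F-Ab: major triad on Db = scale degree 6 → VI.
G-Bb-Db-F has root G, degree 2 in F minor, so iiø7.
G-Bb-C-E: root C is the dominant; dominant seventh chord there is V43.
F-Ab-C: minor triad on F = scale degree 1 → i.

VI - iiø7 - V43 - i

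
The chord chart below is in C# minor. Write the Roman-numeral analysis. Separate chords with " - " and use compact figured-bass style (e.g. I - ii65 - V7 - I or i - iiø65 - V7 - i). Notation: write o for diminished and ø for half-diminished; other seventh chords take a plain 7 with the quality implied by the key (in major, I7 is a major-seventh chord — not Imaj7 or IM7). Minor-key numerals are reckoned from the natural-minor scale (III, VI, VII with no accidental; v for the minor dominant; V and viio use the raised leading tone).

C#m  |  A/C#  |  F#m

i - VI6 - iv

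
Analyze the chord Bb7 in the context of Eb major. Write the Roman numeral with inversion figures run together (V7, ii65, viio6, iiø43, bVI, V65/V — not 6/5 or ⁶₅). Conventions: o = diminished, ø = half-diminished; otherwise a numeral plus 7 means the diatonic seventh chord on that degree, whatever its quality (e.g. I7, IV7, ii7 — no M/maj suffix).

Stacked in thirds the chord is Bb-D-F-Ab: a dominant seventh chord on Bb.
Bb is scale degree 5 in Eb major, and a dominant seventh chord on that degree is written V7.

V7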